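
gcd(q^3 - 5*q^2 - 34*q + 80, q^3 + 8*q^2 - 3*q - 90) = q + 5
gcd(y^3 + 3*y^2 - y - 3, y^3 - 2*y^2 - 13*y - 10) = y + 1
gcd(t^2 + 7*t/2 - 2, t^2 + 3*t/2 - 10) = t + 4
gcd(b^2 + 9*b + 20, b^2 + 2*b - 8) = b + 4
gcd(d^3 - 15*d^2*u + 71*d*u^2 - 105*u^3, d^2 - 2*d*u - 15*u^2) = -d + 5*u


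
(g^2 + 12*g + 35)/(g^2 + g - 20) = (g + 7)/(g - 4)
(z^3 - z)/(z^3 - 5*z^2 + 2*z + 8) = z*(z - 1)/(z^2 - 6*z + 8)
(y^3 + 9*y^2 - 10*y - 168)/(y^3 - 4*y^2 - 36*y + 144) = (y + 7)/(y - 6)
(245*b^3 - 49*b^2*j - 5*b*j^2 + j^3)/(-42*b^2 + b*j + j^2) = (-35*b^2 + 12*b*j - j^2)/(6*b - j)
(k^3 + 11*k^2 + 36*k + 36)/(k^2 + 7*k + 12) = (k^2 + 8*k + 12)/(k + 4)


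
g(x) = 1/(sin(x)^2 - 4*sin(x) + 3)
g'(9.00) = -1.25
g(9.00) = 0.66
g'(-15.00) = -0.11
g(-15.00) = 0.17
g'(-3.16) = -0.46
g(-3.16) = 0.34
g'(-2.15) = -0.06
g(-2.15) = 0.14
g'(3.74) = -0.14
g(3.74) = 0.18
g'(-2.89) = -0.26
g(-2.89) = 0.25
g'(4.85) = 0.01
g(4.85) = 0.13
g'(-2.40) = -0.10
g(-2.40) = 0.16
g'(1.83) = -114.81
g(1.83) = 14.72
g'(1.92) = -46.92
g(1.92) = 8.04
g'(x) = (-2*sin(x)*cos(x) + 4*cos(x))/(sin(x)^2 - 4*sin(x) + 3)^2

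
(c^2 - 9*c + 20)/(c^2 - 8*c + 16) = (c - 5)/(c - 4)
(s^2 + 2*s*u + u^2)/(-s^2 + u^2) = (-s - u)/(s - u)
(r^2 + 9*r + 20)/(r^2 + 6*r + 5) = (r + 4)/(r + 1)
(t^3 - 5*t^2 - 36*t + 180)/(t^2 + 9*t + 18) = (t^2 - 11*t + 30)/(t + 3)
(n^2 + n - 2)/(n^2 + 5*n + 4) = (n^2 + n - 2)/(n^2 + 5*n + 4)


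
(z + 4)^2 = z^2 + 8*z + 16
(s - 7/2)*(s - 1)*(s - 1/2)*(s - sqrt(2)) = s^4 - 5*s^3 - sqrt(2)*s^3 + 23*s^2/4 + 5*sqrt(2)*s^2 - 23*sqrt(2)*s/4 - 7*s/4 + 7*sqrt(2)/4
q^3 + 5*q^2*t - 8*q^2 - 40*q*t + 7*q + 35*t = (q - 7)*(q - 1)*(q + 5*t)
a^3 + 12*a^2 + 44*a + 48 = (a + 2)*(a + 4)*(a + 6)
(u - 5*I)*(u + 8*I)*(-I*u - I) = -I*u^3 + 3*u^2 - I*u^2 + 3*u - 40*I*u - 40*I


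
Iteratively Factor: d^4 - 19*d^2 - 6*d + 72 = (d + 3)*(d^3 - 3*d^2 - 10*d + 24) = (d + 3)^2*(d^2 - 6*d + 8) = (d - 2)*(d + 3)^2*(d - 4)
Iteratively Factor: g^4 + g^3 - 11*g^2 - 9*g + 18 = (g - 3)*(g^3 + 4*g^2 + g - 6) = (g - 3)*(g + 3)*(g^2 + g - 2) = (g - 3)*(g + 2)*(g + 3)*(g - 1)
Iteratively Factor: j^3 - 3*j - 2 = (j + 1)*(j^2 - j - 2) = (j - 2)*(j + 1)*(j + 1)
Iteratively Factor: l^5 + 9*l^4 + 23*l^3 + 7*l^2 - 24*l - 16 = (l + 4)*(l^4 + 5*l^3 + 3*l^2 - 5*l - 4) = (l + 4)^2*(l^3 + l^2 - l - 1) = (l + 1)*(l + 4)^2*(l^2 - 1) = (l - 1)*(l + 1)*(l + 4)^2*(l + 1)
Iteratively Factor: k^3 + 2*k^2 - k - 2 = (k - 1)*(k^2 + 3*k + 2) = (k - 1)*(k + 2)*(k + 1)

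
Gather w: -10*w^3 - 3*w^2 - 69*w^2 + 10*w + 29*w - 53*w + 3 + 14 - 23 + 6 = -10*w^3 - 72*w^2 - 14*w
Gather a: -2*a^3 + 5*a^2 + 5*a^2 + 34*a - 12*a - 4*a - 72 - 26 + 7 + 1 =-2*a^3 + 10*a^2 + 18*a - 90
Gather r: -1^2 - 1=-2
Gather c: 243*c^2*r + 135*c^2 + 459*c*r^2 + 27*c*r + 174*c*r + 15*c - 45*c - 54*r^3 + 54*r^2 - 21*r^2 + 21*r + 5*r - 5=c^2*(243*r + 135) + c*(459*r^2 + 201*r - 30) - 54*r^3 + 33*r^2 + 26*r - 5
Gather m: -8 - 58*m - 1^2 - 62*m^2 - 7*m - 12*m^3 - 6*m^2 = -12*m^3 - 68*m^2 - 65*m - 9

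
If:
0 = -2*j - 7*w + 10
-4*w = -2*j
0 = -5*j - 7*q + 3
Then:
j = 20/11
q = -67/77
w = 10/11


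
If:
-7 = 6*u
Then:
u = -7/6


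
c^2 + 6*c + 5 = (c + 1)*(c + 5)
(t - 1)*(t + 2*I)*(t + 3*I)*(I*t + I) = I*t^4 - 5*t^3 - 7*I*t^2 + 5*t + 6*I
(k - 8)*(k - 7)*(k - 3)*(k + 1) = k^4 - 17*k^3 + 83*k^2 - 67*k - 168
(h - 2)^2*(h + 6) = h^3 + 2*h^2 - 20*h + 24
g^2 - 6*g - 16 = (g - 8)*(g + 2)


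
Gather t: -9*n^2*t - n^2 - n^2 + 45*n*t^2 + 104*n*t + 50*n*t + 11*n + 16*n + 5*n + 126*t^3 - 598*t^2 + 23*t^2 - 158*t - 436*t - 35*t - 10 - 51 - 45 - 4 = -2*n^2 + 32*n + 126*t^3 + t^2*(45*n - 575) + t*(-9*n^2 + 154*n - 629) - 110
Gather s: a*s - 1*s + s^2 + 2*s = s^2 + s*(a + 1)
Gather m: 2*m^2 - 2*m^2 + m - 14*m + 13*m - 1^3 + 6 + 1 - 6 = 0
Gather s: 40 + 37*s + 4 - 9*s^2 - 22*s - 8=-9*s^2 + 15*s + 36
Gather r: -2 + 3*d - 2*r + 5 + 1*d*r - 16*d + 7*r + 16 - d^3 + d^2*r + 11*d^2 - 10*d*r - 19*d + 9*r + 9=-d^3 + 11*d^2 - 32*d + r*(d^2 - 9*d + 14) + 28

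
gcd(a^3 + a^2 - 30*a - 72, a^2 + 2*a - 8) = a + 4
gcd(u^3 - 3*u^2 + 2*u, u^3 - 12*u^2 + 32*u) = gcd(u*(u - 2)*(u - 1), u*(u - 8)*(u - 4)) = u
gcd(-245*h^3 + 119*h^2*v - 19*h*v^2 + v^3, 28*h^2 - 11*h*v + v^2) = -7*h + v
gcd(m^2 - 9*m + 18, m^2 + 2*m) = 1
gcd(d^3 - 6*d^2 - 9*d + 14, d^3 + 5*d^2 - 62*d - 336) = 1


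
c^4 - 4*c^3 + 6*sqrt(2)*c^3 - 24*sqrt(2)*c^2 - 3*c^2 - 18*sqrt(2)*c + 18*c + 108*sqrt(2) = (c - 3)^2*(c + 2)*(c + 6*sqrt(2))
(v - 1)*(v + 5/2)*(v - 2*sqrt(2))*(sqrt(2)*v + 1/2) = sqrt(2)*v^4 - 7*v^3/2 + 3*sqrt(2)*v^3/2 - 21*v^2/4 - 7*sqrt(2)*v^2/2 - 3*sqrt(2)*v/2 + 35*v/4 + 5*sqrt(2)/2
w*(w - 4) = w^2 - 4*w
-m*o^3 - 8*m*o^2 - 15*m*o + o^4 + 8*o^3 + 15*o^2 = o*(-m + o)*(o + 3)*(o + 5)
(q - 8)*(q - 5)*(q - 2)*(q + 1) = q^4 - 14*q^3 + 51*q^2 - 14*q - 80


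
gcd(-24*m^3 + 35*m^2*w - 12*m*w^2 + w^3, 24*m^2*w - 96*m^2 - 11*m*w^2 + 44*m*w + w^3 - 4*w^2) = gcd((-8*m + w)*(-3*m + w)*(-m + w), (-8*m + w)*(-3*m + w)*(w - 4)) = 24*m^2 - 11*m*w + w^2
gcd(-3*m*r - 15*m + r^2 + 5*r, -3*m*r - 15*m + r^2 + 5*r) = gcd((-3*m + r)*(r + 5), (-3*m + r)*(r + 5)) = -3*m*r - 15*m + r^2 + 5*r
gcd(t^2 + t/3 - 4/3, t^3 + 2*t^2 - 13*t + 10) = t - 1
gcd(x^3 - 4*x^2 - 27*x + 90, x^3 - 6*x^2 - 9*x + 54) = x^2 - 9*x + 18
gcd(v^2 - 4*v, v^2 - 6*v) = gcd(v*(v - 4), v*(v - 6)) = v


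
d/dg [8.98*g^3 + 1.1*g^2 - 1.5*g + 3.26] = 26.94*g^2 + 2.2*g - 1.5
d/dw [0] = 0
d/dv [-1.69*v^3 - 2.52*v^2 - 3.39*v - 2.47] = -5.07*v^2 - 5.04*v - 3.39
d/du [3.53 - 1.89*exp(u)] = -1.89*exp(u)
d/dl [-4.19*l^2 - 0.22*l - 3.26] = -8.38*l - 0.22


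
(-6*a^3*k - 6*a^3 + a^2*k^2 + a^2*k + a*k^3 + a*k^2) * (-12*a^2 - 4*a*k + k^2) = 72*a^5*k + 72*a^5 + 12*a^4*k^2 + 12*a^4*k - 22*a^3*k^3 - 22*a^3*k^2 - 3*a^2*k^4 - 3*a^2*k^3 + a*k^5 + a*k^4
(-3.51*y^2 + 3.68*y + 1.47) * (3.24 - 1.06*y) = 3.7206*y^3 - 15.2732*y^2 + 10.365*y + 4.7628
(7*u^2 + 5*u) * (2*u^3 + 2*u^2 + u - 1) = 14*u^5 + 24*u^4 + 17*u^3 - 2*u^2 - 5*u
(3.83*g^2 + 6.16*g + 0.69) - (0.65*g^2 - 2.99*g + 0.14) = 3.18*g^2 + 9.15*g + 0.55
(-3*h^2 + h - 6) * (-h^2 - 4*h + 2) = 3*h^4 + 11*h^3 - 4*h^2 + 26*h - 12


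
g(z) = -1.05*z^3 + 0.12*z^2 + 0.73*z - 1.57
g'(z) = -3.15*z^2 + 0.24*z + 0.73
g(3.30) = -35.59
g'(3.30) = -32.78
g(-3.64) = 48.00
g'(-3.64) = -41.88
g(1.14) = -2.14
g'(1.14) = -3.09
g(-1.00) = -1.13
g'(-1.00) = -2.66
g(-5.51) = 173.70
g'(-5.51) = -96.23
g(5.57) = -175.23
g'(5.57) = -95.66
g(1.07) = -1.94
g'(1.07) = -2.62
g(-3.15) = 30.14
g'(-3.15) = -31.28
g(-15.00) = 3558.23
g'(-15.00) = -711.62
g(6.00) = -219.67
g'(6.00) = -111.23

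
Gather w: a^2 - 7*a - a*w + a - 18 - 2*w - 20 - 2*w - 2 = a^2 - 6*a + w*(-a - 4) - 40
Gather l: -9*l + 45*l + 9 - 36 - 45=36*l - 72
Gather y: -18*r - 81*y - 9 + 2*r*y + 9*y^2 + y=-18*r + 9*y^2 + y*(2*r - 80) - 9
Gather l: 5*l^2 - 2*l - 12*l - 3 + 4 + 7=5*l^2 - 14*l + 8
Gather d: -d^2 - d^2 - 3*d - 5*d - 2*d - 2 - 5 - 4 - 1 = -2*d^2 - 10*d - 12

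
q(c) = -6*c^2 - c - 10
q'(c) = -12*c - 1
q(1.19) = -19.69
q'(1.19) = -15.28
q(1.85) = -32.38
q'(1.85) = -23.20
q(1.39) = -22.98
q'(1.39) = -17.68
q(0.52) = -12.14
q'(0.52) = -7.24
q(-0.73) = -12.47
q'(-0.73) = 7.76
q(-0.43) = -10.68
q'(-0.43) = 4.16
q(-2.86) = -56.22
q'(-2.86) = 33.32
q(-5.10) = -160.96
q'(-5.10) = 60.20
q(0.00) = -10.00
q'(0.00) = -1.00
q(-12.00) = -862.00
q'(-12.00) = 143.00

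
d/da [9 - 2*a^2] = -4*a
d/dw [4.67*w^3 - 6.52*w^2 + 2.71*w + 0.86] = 14.01*w^2 - 13.04*w + 2.71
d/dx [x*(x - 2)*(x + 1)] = 3*x^2 - 2*x - 2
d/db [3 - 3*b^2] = -6*b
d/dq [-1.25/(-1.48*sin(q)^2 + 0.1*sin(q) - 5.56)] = (0.125 - 3.7*sin(q))*cos(q)/(1.48*sin(q)^2 - 0.1*sin(q) + 5.56)^2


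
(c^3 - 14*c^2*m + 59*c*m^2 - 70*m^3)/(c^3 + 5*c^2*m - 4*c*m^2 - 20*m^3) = (c^2 - 12*c*m + 35*m^2)/(c^2 + 7*c*m + 10*m^2)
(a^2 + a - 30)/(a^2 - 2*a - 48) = (a - 5)/(a - 8)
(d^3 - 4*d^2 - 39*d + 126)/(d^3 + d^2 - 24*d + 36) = (d - 7)/(d - 2)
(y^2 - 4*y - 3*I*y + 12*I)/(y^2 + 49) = (y^2 - 4*y - 3*I*y + 12*I)/(y^2 + 49)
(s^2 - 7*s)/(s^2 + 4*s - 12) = s*(s - 7)/(s^2 + 4*s - 12)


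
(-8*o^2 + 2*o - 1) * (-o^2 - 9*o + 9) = 8*o^4 + 70*o^3 - 89*o^2 + 27*o - 9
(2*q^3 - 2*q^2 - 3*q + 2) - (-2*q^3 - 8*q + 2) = 4*q^3 - 2*q^2 + 5*q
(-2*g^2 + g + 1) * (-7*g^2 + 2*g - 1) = 14*g^4 - 11*g^3 - 3*g^2 + g - 1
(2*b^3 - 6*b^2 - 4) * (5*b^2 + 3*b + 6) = 10*b^5 - 24*b^4 - 6*b^3 - 56*b^2 - 12*b - 24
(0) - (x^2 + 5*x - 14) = -x^2 - 5*x + 14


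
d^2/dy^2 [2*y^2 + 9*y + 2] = 4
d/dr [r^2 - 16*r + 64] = 2*r - 16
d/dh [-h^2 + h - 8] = 1 - 2*h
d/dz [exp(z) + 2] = exp(z)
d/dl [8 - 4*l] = -4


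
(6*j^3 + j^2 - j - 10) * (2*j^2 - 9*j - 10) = 12*j^5 - 52*j^4 - 71*j^3 - 21*j^2 + 100*j + 100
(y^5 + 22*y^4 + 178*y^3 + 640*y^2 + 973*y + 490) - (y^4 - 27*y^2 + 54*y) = y^5 + 21*y^4 + 178*y^3 + 667*y^2 + 919*y + 490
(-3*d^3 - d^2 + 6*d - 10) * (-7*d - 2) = 21*d^4 + 13*d^3 - 40*d^2 + 58*d + 20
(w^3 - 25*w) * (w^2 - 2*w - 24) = w^5 - 2*w^4 - 49*w^3 + 50*w^2 + 600*w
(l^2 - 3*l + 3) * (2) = 2*l^2 - 6*l + 6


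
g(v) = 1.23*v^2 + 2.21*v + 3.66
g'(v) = 2.46*v + 2.21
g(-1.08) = 2.71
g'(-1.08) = -0.45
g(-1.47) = 3.07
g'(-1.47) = -1.41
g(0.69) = 5.77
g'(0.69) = 3.91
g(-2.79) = 7.07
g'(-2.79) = -4.65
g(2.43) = 16.29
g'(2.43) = 8.19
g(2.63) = 17.98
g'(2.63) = 8.68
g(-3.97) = 14.27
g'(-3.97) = -7.56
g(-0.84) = 2.67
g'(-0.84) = 0.14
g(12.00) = 207.30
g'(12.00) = 31.73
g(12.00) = 207.30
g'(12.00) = 31.73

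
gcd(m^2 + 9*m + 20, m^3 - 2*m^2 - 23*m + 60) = m + 5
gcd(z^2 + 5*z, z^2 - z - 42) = 1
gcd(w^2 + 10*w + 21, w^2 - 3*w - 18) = w + 3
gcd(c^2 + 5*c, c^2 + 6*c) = c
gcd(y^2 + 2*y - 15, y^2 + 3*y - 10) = y + 5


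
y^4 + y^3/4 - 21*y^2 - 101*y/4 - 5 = (y - 5)*(y + 1/4)*(y + 1)*(y + 4)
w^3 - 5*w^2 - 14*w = w*(w - 7)*(w + 2)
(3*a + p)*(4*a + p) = 12*a^2 + 7*a*p + p^2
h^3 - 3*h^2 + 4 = (h - 2)^2*(h + 1)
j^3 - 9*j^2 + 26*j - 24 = (j - 4)*(j - 3)*(j - 2)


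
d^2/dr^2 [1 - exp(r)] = -exp(r)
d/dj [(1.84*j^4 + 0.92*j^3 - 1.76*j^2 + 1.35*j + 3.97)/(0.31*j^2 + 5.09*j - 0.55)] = (1.1408*j^5 + 28.382*j^4 + 5.3176*j^3 - 10.8949*j^2 - 0.525399999999999*j - 20.9498)/(0.0961*j^4 + 3.1558*j^3 + 25.5671*j^2 - 5.599*j + 0.3025)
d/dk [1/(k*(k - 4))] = 2*(2 - k)/(k^2*(k^2 - 8*k + 16))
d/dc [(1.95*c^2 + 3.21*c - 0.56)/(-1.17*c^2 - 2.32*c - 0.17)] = (-0.7683*c^2 - 1.9734*c - 1.8449)/(1.3689*c^4 + 5.4288*c^3 + 5.7802*c^2 + 0.7888*c + 0.0289)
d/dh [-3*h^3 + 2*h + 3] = 2 - 9*h^2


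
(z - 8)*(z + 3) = z^2 - 5*z - 24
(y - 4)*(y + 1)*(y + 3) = y^3 - 13*y - 12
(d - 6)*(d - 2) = d^2 - 8*d + 12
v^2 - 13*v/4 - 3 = (v - 4)*(v + 3/4)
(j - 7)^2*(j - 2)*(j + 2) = j^4 - 14*j^3 + 45*j^2 + 56*j - 196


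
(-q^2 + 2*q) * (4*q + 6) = -4*q^3 + 2*q^2 + 12*q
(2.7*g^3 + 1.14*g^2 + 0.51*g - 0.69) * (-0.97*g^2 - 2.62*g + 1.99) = -2.619*g^5 - 8.1798*g^4 + 1.8915*g^3 + 1.6017*g^2 + 2.8227*g - 1.3731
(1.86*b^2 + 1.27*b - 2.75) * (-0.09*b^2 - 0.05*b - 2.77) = -0.1674*b^4 - 0.2073*b^3 - 4.9682*b^2 - 3.3804*b + 7.6175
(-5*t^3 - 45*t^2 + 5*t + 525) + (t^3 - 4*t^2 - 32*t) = -4*t^3 - 49*t^2 - 27*t + 525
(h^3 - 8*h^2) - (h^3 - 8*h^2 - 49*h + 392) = 49*h - 392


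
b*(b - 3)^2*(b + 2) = b^4 - 4*b^3 - 3*b^2 + 18*b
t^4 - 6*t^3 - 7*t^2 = t^2*(t - 7)*(t + 1)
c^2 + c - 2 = (c - 1)*(c + 2)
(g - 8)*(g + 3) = g^2 - 5*g - 24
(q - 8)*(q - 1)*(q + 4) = q^3 - 5*q^2 - 28*q + 32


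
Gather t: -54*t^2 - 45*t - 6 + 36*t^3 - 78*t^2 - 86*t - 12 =36*t^3 - 132*t^2 - 131*t - 18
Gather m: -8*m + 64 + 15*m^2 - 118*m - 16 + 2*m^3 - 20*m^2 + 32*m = 2*m^3 - 5*m^2 - 94*m + 48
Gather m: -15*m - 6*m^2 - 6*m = -6*m^2 - 21*m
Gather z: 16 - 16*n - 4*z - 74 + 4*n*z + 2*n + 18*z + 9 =-14*n + z*(4*n + 14) - 49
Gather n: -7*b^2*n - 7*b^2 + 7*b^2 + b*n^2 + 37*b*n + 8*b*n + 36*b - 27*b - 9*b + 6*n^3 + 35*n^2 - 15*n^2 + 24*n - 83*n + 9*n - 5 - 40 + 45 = 6*n^3 + n^2*(b + 20) + n*(-7*b^2 + 45*b - 50)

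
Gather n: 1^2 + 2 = 3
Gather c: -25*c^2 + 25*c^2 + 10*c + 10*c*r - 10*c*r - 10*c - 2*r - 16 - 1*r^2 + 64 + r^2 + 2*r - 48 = 0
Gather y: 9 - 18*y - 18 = -18*y - 9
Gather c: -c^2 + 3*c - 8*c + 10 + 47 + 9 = -c^2 - 5*c + 66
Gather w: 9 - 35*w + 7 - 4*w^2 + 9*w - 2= -4*w^2 - 26*w + 14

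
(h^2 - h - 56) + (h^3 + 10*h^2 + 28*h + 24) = h^3 + 11*h^2 + 27*h - 32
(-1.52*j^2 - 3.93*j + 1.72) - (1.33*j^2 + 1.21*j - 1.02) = -2.85*j^2 - 5.14*j + 2.74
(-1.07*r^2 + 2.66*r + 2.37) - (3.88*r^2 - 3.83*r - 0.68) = -4.95*r^2 + 6.49*r + 3.05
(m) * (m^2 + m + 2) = m^3 + m^2 + 2*m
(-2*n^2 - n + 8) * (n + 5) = -2*n^3 - 11*n^2 + 3*n + 40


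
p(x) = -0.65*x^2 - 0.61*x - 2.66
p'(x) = -1.3*x - 0.61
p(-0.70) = -2.55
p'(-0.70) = 0.30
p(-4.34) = -12.26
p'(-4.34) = 5.03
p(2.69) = -9.00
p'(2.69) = -4.11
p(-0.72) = -2.56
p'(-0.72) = 0.33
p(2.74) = -9.21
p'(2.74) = -4.17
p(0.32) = -2.92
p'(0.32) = -1.03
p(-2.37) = -4.87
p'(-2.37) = 2.47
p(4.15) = -16.39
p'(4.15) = -6.00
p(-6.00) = -22.40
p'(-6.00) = 7.19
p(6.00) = -29.72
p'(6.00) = -8.41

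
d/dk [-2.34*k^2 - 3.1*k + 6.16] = -4.68*k - 3.1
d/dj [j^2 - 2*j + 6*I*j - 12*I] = 2*j - 2 + 6*I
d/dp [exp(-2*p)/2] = -exp(-2*p)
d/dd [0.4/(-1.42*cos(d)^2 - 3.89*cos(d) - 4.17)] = -(1.136*cos(d) + 1.556)*sin(d)/(1.42*cos(d)^2 + 3.89*cos(d) + 4.17)^2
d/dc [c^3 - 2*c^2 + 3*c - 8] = 3*c^2 - 4*c + 3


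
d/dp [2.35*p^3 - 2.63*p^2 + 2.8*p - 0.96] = 7.05*p^2 - 5.26*p + 2.8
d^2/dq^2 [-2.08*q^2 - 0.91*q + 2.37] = -4.16000000000000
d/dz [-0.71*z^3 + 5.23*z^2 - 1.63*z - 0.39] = -2.13*z^2 + 10.46*z - 1.63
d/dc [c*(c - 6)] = 2*c - 6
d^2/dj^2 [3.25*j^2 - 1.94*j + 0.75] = 6.50000000000000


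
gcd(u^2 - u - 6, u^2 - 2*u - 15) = 1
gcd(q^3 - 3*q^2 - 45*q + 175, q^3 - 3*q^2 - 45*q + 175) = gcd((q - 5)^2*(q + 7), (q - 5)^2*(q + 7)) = q^3 - 3*q^2 - 45*q + 175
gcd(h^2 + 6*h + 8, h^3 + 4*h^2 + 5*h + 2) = h + 2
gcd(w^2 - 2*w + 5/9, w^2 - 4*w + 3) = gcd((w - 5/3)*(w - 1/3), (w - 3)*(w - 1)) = 1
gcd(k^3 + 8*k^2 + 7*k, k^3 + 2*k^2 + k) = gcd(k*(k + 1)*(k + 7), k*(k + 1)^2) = k^2 + k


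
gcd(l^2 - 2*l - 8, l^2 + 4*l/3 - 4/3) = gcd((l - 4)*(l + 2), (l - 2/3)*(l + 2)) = l + 2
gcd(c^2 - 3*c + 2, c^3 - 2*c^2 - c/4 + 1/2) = c - 2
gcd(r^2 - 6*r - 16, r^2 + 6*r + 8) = r + 2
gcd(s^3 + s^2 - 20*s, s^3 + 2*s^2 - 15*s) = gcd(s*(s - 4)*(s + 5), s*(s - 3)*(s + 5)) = s^2 + 5*s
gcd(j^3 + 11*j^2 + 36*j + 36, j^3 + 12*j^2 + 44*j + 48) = j^2 + 8*j + 12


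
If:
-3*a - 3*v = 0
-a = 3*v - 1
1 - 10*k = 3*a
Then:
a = -1/2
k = 1/4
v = 1/2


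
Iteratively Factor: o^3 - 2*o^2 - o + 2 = (o - 2)*(o^2 - 1) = (o - 2)*(o - 1)*(o + 1)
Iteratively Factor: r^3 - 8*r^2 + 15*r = (r - 5)*(r^2 - 3*r) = (r - 5)*(r - 3)*(r)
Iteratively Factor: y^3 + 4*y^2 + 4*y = (y + 2)*(y^2 + 2*y) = y*(y + 2)*(y + 2)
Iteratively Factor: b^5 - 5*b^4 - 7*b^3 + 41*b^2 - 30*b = (b)*(b^4 - 5*b^3 - 7*b^2 + 41*b - 30) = b*(b - 2)*(b^3 - 3*b^2 - 13*b + 15) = b*(b - 2)*(b - 1)*(b^2 - 2*b - 15) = b*(b - 2)*(b - 1)*(b + 3)*(b - 5)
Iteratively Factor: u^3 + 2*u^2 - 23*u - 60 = (u + 3)*(u^2 - u - 20) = (u + 3)*(u + 4)*(u - 5)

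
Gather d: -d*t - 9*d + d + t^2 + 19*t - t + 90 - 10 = d*(-t - 8) + t^2 + 18*t + 80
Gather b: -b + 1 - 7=-b - 6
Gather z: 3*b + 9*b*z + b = 9*b*z + 4*b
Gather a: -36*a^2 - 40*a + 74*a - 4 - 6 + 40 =-36*a^2 + 34*a + 30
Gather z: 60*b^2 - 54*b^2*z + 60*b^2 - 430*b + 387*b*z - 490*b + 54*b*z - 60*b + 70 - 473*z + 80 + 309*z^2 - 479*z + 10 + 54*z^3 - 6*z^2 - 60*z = 120*b^2 - 980*b + 54*z^3 + 303*z^2 + z*(-54*b^2 + 441*b - 1012) + 160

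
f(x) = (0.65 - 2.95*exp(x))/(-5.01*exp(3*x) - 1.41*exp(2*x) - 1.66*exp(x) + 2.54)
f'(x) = (0.65 - 2.95*exp(x))*(15.03*exp(3*x) + 2.82*exp(2*x) + 1.66*exp(x))/(-5.01*exp(3*x) - 1.41*exp(2*x) - 1.66*exp(x) + 2.54)^2 - 2.95*exp(x)/(-5.01*exp(3*x) - 1.41*exp(2*x) - 1.66*exp(x) + 2.54) = (-29.559*exp(3*x) + 5.61*exp(2*x) + 1.833*exp(x) - 6.414)*exp(x)/(25.1001*exp(6*x) + 14.1282*exp(5*x) + 18.6213*exp(4*x) - 20.7696*exp(3*x) - 4.4072*exp(2*x) - 8.4328*exp(x) + 6.4516)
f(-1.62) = 0.03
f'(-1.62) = -0.27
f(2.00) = 0.01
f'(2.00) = -0.02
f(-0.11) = 0.54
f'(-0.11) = -1.42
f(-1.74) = 0.06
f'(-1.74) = -0.22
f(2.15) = 0.01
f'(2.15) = -0.01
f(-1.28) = -0.09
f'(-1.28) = -0.49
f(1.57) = 0.02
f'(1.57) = -0.04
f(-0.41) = 2.02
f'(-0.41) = -18.02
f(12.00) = 0.00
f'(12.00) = 0.00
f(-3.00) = 0.21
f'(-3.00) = -0.05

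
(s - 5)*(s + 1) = s^2 - 4*s - 5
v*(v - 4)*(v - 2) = v^3 - 6*v^2 + 8*v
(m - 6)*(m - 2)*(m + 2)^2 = m^4 - 4*m^3 - 16*m^2 + 16*m + 48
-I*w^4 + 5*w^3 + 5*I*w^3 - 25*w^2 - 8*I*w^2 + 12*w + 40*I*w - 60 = (w - 5)*(w - 2*I)*(w + 6*I)*(-I*w + 1)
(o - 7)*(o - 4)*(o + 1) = o^3 - 10*o^2 + 17*o + 28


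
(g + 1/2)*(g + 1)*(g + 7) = g^3 + 17*g^2/2 + 11*g + 7/2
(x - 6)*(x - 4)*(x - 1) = x^3 - 11*x^2 + 34*x - 24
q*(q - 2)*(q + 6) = q^3 + 4*q^2 - 12*q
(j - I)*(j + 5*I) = j^2 + 4*I*j + 5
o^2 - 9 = (o - 3)*(o + 3)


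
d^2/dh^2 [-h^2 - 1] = -2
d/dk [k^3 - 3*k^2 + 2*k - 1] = 3*k^2 - 6*k + 2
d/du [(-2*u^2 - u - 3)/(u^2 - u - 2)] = (3*u^2 + 14*u - 1)/(u^4 - 2*u^3 - 3*u^2 + 4*u + 4)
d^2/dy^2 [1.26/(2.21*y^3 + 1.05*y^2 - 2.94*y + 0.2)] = (-(16.7076*y + 2.646)*(2.21*y^3 + 1.05*y^2 - 2.94*y + 0.2) + 1.26*(6.63*y^2 + 2.1*y - 2.94)*(13.26*y^2 + 4.2*y - 5.88))/(2.21*y^3 + 1.05*y^2 - 2.94*y + 0.2)^3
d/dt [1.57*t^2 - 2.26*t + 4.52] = 3.14*t - 2.26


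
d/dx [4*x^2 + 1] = 8*x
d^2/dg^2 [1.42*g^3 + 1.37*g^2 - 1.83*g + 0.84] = 8.52*g + 2.74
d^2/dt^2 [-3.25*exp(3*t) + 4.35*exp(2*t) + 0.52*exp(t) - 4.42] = (-29.25*exp(2*t) + 17.4*exp(t) + 0.52)*exp(t)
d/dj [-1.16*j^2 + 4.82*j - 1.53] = 4.82 - 2.32*j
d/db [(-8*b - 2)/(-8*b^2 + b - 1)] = 2*(-32*b^2 - 16*b + 5)/(64*b^4 - 16*b^3 + 17*b^2 - 2*b + 1)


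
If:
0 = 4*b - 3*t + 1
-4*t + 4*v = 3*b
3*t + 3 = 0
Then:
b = -1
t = -1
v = -7/4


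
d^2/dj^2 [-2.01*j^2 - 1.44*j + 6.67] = -4.02000000000000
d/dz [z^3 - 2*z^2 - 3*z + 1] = 3*z^2 - 4*z - 3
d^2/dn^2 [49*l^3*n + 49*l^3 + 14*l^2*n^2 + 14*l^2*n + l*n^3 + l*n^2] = 2*l*(14*l + 3*n + 1)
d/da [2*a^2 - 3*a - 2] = 4*a - 3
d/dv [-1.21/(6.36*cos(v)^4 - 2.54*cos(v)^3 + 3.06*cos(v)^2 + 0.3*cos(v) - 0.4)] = (-30.7824*cos(v)^3 + 9.2202*cos(v)^2 - 7.4052*cos(v) - 0.363)*sin(v)/(6.36*cos(v)^4 - 2.54*cos(v)^3 + 3.06*cos(v)^2 + 0.3*cos(v) - 0.4)^2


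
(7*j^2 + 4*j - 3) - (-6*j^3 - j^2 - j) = 6*j^3 + 8*j^2 + 5*j - 3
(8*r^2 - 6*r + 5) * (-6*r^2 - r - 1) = -48*r^4 + 28*r^3 - 32*r^2 + r - 5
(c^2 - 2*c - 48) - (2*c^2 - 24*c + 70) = -c^2 + 22*c - 118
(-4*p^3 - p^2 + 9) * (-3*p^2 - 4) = 12*p^5 + 3*p^4 + 16*p^3 - 23*p^2 - 36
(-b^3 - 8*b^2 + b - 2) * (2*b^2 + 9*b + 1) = -2*b^5 - 25*b^4 - 71*b^3 - 3*b^2 - 17*b - 2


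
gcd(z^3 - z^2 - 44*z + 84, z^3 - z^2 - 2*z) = z - 2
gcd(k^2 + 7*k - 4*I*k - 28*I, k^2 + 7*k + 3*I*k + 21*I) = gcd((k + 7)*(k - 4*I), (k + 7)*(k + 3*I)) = k + 7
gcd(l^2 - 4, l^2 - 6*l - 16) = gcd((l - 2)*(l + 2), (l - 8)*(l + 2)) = l + 2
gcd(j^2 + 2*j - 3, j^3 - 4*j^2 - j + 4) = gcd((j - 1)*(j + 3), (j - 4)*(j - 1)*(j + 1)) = j - 1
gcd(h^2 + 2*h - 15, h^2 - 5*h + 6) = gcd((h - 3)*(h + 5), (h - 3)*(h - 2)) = h - 3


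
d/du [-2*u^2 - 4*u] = -4*u - 4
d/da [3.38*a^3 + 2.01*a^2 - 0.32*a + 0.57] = 10.14*a^2 + 4.02*a - 0.32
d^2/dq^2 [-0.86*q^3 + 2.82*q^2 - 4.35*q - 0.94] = 5.64 - 5.16*q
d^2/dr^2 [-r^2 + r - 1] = -2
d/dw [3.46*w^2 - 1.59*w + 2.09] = 6.92*w - 1.59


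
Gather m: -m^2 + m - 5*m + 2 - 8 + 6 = -m^2 - 4*m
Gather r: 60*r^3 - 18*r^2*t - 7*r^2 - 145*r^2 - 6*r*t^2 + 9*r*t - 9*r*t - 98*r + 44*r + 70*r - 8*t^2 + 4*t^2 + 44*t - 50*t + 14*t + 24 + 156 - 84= 60*r^3 + r^2*(-18*t - 152) + r*(16 - 6*t^2) - 4*t^2 + 8*t + 96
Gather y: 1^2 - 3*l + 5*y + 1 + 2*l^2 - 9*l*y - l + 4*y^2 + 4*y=2*l^2 - 4*l + 4*y^2 + y*(9 - 9*l) + 2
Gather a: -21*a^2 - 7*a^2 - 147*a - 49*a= -28*a^2 - 196*a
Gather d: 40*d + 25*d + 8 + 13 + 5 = 65*d + 26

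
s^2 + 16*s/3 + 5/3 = (s + 1/3)*(s + 5)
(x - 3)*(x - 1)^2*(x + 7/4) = x^4 - 13*x^3/4 - 7*x^2/4 + 37*x/4 - 21/4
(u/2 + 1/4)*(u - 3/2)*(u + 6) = u^3/2 + 5*u^2/2 - 27*u/8 - 9/4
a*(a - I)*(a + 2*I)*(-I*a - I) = -I*a^4 + a^3 - I*a^3 + a^2 - 2*I*a^2 - 2*I*a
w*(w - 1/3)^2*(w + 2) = w^4 + 4*w^3/3 - 11*w^2/9 + 2*w/9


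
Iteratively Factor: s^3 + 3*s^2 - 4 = (s - 1)*(s^2 + 4*s + 4) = (s - 1)*(s + 2)*(s + 2)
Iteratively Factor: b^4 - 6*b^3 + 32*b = (b - 4)*(b^3 - 2*b^2 - 8*b) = b*(b - 4)*(b^2 - 2*b - 8) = b*(b - 4)^2*(b + 2)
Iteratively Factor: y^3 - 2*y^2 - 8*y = (y + 2)*(y^2 - 4*y) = (y - 4)*(y + 2)*(y)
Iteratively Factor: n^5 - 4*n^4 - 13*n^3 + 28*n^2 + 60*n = (n - 3)*(n^4 - n^3 - 16*n^2 - 20*n) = (n - 3)*(n + 2)*(n^3 - 3*n^2 - 10*n) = (n - 5)*(n - 3)*(n + 2)*(n^2 + 2*n) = (n - 5)*(n - 3)*(n + 2)^2*(n)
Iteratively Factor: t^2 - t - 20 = (t + 4)*(t - 5)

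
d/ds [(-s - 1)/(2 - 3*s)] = -5/(3*s - 2)^2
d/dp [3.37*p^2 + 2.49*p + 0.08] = 6.74*p + 2.49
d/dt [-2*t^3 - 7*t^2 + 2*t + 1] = -6*t^2 - 14*t + 2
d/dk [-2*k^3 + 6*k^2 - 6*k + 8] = -6*k^2 + 12*k - 6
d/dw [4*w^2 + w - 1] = 8*w + 1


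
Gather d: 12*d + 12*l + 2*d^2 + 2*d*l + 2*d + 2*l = 2*d^2 + d*(2*l + 14) + 14*l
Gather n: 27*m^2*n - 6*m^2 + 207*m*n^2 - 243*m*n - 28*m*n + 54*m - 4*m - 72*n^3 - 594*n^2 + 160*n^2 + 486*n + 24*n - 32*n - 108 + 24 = -6*m^2 + 50*m - 72*n^3 + n^2*(207*m - 434) + n*(27*m^2 - 271*m + 478) - 84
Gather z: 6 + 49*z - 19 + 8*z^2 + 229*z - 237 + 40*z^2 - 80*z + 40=48*z^2 + 198*z - 210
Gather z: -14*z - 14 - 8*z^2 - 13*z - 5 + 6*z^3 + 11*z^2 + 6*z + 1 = 6*z^3 + 3*z^2 - 21*z - 18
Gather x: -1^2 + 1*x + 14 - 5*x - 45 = -4*x - 32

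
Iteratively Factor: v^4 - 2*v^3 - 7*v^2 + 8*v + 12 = (v + 1)*(v^3 - 3*v^2 - 4*v + 12) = (v + 1)*(v + 2)*(v^2 - 5*v + 6) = (v - 3)*(v + 1)*(v + 2)*(v - 2)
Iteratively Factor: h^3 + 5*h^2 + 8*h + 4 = (h + 1)*(h^2 + 4*h + 4) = (h + 1)*(h + 2)*(h + 2)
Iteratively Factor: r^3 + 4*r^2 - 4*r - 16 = (r - 2)*(r^2 + 6*r + 8) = (r - 2)*(r + 2)*(r + 4)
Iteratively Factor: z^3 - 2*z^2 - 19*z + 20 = (z - 1)*(z^2 - z - 20) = (z - 5)*(z - 1)*(z + 4)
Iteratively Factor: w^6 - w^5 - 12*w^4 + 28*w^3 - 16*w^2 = (w)*(w^5 - w^4 - 12*w^3 + 28*w^2 - 16*w) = w*(w - 2)*(w^4 + w^3 - 10*w^2 + 8*w) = w*(w - 2)*(w - 1)*(w^3 + 2*w^2 - 8*w) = w^2*(w - 2)*(w - 1)*(w^2 + 2*w - 8) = w^2*(w - 2)*(w - 1)*(w + 4)*(w - 2)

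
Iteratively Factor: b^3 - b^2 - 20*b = (b)*(b^2 - b - 20) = b*(b + 4)*(b - 5)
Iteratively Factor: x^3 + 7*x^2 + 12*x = (x + 4)*(x^2 + 3*x) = x*(x + 4)*(x + 3)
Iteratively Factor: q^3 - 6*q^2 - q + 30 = (q - 3)*(q^2 - 3*q - 10) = (q - 5)*(q - 3)*(q + 2)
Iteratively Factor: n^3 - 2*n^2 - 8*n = (n)*(n^2 - 2*n - 8) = n*(n - 4)*(n + 2)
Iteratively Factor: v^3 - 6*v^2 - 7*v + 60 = (v + 3)*(v^2 - 9*v + 20) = (v - 4)*(v + 3)*(v - 5)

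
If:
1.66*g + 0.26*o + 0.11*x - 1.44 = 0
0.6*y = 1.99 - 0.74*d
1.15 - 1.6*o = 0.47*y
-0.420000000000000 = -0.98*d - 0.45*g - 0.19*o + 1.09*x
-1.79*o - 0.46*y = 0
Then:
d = -13.16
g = 2.45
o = -5.02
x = -12.08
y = 19.55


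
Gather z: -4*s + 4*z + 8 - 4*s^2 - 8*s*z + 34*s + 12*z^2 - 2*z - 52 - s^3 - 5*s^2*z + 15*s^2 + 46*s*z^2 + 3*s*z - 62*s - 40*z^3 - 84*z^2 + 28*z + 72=-s^3 + 11*s^2 - 32*s - 40*z^3 + z^2*(46*s - 72) + z*(-5*s^2 - 5*s + 30) + 28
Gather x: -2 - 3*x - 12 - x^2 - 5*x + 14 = -x^2 - 8*x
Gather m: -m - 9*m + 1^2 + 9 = 10 - 10*m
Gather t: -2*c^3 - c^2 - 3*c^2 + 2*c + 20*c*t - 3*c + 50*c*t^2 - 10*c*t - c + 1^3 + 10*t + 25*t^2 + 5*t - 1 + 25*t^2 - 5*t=-2*c^3 - 4*c^2 - 2*c + t^2*(50*c + 50) + t*(10*c + 10)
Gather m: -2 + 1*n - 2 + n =2*n - 4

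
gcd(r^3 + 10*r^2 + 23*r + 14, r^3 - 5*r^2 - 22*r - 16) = r^2 + 3*r + 2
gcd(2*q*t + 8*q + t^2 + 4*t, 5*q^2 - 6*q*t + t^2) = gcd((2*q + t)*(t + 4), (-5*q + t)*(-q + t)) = 1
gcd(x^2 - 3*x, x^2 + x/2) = x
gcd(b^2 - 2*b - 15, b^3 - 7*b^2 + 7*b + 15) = b - 5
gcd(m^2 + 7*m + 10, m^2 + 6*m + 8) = m + 2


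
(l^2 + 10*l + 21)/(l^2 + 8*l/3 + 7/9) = 9*(l^2 + 10*l + 21)/(9*l^2 + 24*l + 7)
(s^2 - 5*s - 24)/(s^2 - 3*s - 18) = (s - 8)/(s - 6)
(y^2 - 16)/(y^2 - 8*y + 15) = (y^2 - 16)/(y^2 - 8*y + 15)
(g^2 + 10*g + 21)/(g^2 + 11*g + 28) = (g + 3)/(g + 4)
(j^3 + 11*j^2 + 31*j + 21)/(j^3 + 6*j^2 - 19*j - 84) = (j + 1)/(j - 4)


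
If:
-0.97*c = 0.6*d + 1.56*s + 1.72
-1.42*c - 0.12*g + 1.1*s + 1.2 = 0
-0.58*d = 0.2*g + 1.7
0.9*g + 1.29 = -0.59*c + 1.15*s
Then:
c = 0.55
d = -2.02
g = -2.65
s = -0.67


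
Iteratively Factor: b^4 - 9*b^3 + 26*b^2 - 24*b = (b - 4)*(b^3 - 5*b^2 + 6*b) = b*(b - 4)*(b^2 - 5*b + 6) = b*(b - 4)*(b - 2)*(b - 3)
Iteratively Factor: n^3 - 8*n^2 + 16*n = (n)*(n^2 - 8*n + 16) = n*(n - 4)*(n - 4)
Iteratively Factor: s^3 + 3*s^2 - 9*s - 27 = (s + 3)*(s^2 - 9) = (s + 3)^2*(s - 3)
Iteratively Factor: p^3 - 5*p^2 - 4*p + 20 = (p - 2)*(p^2 - 3*p - 10) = (p - 2)*(p + 2)*(p - 5)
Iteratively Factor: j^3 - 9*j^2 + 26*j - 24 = (j - 2)*(j^2 - 7*j + 12) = (j - 4)*(j - 2)*(j - 3)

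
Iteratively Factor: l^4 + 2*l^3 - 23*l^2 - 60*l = (l)*(l^3 + 2*l^2 - 23*l - 60) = l*(l - 5)*(l^2 + 7*l + 12) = l*(l - 5)*(l + 3)*(l + 4)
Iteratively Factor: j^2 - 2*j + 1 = (j - 1)*(j - 1)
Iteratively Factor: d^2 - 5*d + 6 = (d - 3)*(d - 2)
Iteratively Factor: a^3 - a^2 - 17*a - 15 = (a - 5)*(a^2 + 4*a + 3) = (a - 5)*(a + 1)*(a + 3)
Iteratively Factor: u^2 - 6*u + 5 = (u - 1)*(u - 5)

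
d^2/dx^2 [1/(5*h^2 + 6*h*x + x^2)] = 2*(-5*h^2 - 6*h*x - x^2 + 4*(3*h + x)^2)/(5*h^2 + 6*h*x + x^2)^3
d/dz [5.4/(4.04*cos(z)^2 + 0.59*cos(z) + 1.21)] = (43.632*cos(z) + 3.186)*sin(z)/(4.04*cos(z)^2 + 0.59*cos(z) + 1.21)^2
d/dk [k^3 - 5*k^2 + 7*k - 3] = 3*k^2 - 10*k + 7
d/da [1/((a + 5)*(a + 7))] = 2*(-a - 6)/(a^4 + 24*a^3 + 214*a^2 + 840*a + 1225)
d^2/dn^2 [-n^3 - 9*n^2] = -6*n - 18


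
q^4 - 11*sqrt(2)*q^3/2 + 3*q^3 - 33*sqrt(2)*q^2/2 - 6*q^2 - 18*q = q*(q + 3)*(q - 6*sqrt(2))*(q + sqrt(2)/2)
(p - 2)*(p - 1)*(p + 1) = p^3 - 2*p^2 - p + 2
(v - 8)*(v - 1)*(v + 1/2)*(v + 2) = v^4 - 13*v^3/2 - 27*v^2/2 + 11*v + 8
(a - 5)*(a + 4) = a^2 - a - 20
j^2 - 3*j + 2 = (j - 2)*(j - 1)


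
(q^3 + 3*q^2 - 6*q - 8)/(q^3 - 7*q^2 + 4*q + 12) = (q + 4)/(q - 6)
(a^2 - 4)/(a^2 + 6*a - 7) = (a^2 - 4)/(a^2 + 6*a - 7)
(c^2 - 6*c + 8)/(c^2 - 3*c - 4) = (c - 2)/(c + 1)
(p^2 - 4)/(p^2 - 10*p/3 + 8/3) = 3*(p + 2)/(3*p - 4)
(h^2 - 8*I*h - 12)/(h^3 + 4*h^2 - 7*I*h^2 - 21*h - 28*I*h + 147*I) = (h^2 - 8*I*h - 12)/(h^3 + h^2*(4 - 7*I) + h*(-21 - 28*I) + 147*I)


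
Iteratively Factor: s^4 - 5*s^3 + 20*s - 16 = (s - 4)*(s^3 - s^2 - 4*s + 4) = (s - 4)*(s - 1)*(s^2 - 4) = (s - 4)*(s - 2)*(s - 1)*(s + 2)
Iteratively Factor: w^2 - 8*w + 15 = (w - 3)*(w - 5)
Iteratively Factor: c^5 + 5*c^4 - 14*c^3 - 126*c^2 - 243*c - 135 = (c + 3)*(c^4 + 2*c^3 - 20*c^2 - 66*c - 45) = (c + 3)^2*(c^3 - c^2 - 17*c - 15) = (c - 5)*(c + 3)^2*(c^2 + 4*c + 3) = (c - 5)*(c + 3)^3*(c + 1)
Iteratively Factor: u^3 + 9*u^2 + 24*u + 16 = (u + 4)*(u^2 + 5*u + 4) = (u + 1)*(u + 4)*(u + 4)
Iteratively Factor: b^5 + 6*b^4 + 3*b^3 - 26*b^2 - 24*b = (b + 3)*(b^4 + 3*b^3 - 6*b^2 - 8*b) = (b + 3)*(b + 4)*(b^3 - b^2 - 2*b) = (b + 1)*(b + 3)*(b + 4)*(b^2 - 2*b) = (b - 2)*(b + 1)*(b + 3)*(b + 4)*(b)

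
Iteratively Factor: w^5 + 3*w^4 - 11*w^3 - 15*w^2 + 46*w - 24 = (w + 3)*(w^4 - 11*w^2 + 18*w - 8) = (w - 1)*(w + 3)*(w^3 + w^2 - 10*w + 8) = (w - 1)^2*(w + 3)*(w^2 + 2*w - 8) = (w - 2)*(w - 1)^2*(w + 3)*(w + 4)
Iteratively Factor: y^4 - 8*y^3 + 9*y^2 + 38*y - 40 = (y + 2)*(y^3 - 10*y^2 + 29*y - 20) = (y - 4)*(y + 2)*(y^2 - 6*y + 5) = (y - 5)*(y - 4)*(y + 2)*(y - 1)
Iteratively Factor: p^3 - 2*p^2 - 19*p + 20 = (p + 4)*(p^2 - 6*p + 5) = (p - 1)*(p + 4)*(p - 5)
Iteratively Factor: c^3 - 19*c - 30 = (c + 3)*(c^2 - 3*c - 10) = (c - 5)*(c + 3)*(c + 2)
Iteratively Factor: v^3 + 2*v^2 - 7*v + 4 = (v - 1)*(v^2 + 3*v - 4) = (v - 1)^2*(v + 4)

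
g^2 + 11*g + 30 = (g + 5)*(g + 6)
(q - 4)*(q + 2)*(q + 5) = q^3 + 3*q^2 - 18*q - 40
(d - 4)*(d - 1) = d^2 - 5*d + 4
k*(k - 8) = k^2 - 8*k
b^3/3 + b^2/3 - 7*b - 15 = (b/3 + 1)*(b - 5)*(b + 3)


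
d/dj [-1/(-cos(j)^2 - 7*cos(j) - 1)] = (2*cos(j) + 7)*sin(j)/(cos(j)^2 + 7*cos(j) + 1)^2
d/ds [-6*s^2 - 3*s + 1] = -12*s - 3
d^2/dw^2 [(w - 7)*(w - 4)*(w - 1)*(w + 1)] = 12*w^2 - 66*w + 54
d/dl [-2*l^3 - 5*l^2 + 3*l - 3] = -6*l^2 - 10*l + 3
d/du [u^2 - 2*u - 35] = 2*u - 2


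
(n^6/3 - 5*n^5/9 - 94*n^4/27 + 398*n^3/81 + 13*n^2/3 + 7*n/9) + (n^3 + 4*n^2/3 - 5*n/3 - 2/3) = n^6/3 - 5*n^5/9 - 94*n^4/27 + 479*n^3/81 + 17*n^2/3 - 8*n/9 - 2/3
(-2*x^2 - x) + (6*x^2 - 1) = 4*x^2 - x - 1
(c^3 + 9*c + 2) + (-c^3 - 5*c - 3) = 4*c - 1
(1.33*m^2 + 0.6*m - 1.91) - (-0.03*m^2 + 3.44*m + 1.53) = 1.36*m^2 - 2.84*m - 3.44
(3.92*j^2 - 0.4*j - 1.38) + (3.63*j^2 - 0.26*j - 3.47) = 7.55*j^2 - 0.66*j - 4.85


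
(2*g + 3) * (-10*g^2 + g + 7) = -20*g^3 - 28*g^2 + 17*g + 21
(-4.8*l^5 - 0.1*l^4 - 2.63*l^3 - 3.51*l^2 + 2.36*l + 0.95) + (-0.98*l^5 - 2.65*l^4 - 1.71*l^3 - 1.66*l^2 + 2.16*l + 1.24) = -5.78*l^5 - 2.75*l^4 - 4.34*l^3 - 5.17*l^2 + 4.52*l + 2.19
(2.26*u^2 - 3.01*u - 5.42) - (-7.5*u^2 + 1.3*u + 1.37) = 9.76*u^2 - 4.31*u - 6.79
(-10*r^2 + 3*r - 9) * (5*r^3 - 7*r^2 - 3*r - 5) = -50*r^5 + 85*r^4 - 36*r^3 + 104*r^2 + 12*r + 45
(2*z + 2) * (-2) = -4*z - 4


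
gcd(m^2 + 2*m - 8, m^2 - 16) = m + 4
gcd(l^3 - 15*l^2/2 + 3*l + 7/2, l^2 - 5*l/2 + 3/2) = l - 1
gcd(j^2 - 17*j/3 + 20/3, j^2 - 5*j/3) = j - 5/3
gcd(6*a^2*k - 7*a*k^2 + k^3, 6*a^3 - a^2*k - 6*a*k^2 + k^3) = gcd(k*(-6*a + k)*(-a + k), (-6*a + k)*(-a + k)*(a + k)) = 6*a^2 - 7*a*k + k^2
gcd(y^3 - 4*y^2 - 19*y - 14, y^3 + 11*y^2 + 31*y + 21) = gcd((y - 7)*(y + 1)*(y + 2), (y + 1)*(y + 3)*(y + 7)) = y + 1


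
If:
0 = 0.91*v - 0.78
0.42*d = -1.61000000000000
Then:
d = -3.83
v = 0.86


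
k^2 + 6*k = k*(k + 6)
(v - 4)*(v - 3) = v^2 - 7*v + 12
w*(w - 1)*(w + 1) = w^3 - w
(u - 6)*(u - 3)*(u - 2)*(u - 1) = u^4 - 12*u^3 + 47*u^2 - 72*u + 36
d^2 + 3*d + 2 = (d + 1)*(d + 2)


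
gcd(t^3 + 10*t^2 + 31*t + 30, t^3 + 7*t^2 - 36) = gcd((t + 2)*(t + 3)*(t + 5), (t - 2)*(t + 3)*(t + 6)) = t + 3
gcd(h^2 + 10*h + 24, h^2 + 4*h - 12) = h + 6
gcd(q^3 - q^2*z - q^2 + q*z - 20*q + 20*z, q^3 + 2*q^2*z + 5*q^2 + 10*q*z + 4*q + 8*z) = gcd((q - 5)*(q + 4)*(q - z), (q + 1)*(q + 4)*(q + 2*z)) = q + 4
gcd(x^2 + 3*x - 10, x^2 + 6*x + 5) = x + 5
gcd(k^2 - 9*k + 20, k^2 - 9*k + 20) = k^2 - 9*k + 20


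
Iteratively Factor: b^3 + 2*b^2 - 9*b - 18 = (b + 3)*(b^2 - b - 6) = (b + 2)*(b + 3)*(b - 3)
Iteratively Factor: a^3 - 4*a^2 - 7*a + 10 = (a - 1)*(a^2 - 3*a - 10) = (a - 1)*(a + 2)*(a - 5)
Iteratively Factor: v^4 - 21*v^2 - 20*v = (v)*(v^3 - 21*v - 20) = v*(v + 1)*(v^2 - v - 20) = v*(v + 1)*(v + 4)*(v - 5)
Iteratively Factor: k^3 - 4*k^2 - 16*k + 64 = (k - 4)*(k^2 - 16) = (k - 4)*(k + 4)*(k - 4)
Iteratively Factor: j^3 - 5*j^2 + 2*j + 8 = (j - 2)*(j^2 - 3*j - 4) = (j - 2)*(j + 1)*(j - 4)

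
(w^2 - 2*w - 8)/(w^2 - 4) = (w - 4)/(w - 2)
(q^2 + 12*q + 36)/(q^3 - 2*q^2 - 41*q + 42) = (q + 6)/(q^2 - 8*q + 7)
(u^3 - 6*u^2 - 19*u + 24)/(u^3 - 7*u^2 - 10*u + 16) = (u + 3)/(u + 2)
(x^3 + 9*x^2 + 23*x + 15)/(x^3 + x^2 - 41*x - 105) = (x + 1)/(x - 7)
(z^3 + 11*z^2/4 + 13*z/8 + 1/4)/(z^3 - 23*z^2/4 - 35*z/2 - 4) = (z + 1/2)/(z - 8)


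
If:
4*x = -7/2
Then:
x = -7/8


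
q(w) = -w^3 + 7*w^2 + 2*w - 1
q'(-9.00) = -367.00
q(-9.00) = 1277.00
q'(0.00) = 2.00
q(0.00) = -1.00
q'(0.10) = 3.37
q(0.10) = -0.73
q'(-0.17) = -0.47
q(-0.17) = -1.13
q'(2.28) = 18.32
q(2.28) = 28.10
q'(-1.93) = -36.19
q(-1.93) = 28.40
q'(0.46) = 7.81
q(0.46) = 1.30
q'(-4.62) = -126.71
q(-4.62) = 237.78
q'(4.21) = 7.77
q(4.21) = 56.87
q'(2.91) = 17.34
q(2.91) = 39.45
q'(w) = -3*w^2 + 14*w + 2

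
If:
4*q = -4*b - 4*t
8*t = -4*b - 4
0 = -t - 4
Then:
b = 7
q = -3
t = -4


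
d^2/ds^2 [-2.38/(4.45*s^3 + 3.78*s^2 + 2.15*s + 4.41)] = ((63.546*s + 17.9928)*(4.45*s^3 + 3.78*s^2 + 2.15*s + 4.41) - 2.38*(13.35*s^2 + 7.56*s + 2.15)*(26.7*s^2 + 15.12*s + 4.3))/(4.45*s^3 + 3.78*s^2 + 2.15*s + 4.41)^3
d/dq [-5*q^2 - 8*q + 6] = -10*q - 8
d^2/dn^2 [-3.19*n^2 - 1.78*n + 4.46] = -6.38000000000000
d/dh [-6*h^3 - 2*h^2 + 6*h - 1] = -18*h^2 - 4*h + 6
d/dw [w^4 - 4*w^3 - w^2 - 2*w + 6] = 4*w^3 - 12*w^2 - 2*w - 2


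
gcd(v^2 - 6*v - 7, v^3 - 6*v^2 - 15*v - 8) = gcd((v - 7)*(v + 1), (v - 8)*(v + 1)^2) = v + 1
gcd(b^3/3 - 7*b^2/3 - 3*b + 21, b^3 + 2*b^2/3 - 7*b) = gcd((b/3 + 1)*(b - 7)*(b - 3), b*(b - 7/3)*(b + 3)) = b + 3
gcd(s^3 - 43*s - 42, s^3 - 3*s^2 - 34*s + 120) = s + 6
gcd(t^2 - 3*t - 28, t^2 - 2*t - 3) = 1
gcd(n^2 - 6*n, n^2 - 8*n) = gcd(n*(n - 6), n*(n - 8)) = n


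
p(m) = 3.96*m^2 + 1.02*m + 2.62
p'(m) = 7.92*m + 1.02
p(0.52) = 4.22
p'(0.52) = 5.14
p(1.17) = 9.23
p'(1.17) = 10.29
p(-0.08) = 2.56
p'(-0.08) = 0.39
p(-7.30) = 206.20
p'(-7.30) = -56.80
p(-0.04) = 2.59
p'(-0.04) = 0.70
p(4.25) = 78.48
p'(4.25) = 34.68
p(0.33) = 3.39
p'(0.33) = 3.63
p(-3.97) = 60.98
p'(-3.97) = -30.42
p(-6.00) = 139.06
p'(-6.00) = -46.50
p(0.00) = 2.62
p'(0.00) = 1.02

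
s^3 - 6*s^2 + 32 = (s - 4)^2*(s + 2)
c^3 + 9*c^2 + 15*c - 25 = (c - 1)*(c + 5)^2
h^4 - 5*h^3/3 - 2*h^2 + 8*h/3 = h*(h - 2)*(h - 1)*(h + 4/3)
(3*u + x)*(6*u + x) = 18*u^2 + 9*u*x + x^2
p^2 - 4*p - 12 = (p - 6)*(p + 2)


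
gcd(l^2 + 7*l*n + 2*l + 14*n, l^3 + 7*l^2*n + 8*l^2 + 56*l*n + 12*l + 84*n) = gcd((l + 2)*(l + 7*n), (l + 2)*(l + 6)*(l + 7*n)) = l^2 + 7*l*n + 2*l + 14*n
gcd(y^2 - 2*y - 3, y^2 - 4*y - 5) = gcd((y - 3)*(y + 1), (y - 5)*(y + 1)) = y + 1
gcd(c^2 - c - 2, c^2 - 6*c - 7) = c + 1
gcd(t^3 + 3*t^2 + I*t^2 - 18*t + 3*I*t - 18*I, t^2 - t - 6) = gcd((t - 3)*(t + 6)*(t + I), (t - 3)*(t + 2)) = t - 3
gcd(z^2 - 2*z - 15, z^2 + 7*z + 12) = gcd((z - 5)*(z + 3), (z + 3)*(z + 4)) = z + 3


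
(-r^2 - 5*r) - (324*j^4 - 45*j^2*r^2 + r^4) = -324*j^4 + 45*j^2*r^2 - r^4 - r^2 - 5*r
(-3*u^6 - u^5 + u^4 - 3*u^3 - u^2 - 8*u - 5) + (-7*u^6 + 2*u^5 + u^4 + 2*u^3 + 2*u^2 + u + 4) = -10*u^6 + u^5 + 2*u^4 - u^3 + u^2 - 7*u - 1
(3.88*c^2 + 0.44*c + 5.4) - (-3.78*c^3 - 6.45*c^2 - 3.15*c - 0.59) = 3.78*c^3 + 10.33*c^2 + 3.59*c + 5.99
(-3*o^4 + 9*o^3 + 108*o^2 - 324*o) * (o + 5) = -3*o^5 - 6*o^4 + 153*o^3 + 216*o^2 - 1620*o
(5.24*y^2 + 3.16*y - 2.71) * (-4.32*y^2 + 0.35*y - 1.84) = -22.6368*y^4 - 11.8172*y^3 + 3.1716*y^2 - 6.7629*y + 4.9864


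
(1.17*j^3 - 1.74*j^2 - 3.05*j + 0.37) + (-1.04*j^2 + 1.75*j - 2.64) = 1.17*j^3 - 2.78*j^2 - 1.3*j - 2.27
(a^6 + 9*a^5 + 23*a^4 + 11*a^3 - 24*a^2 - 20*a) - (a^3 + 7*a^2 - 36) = a^6 + 9*a^5 + 23*a^4 + 10*a^3 - 31*a^2 - 20*a + 36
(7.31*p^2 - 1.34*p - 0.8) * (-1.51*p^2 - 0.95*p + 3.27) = -11.0381*p^4 - 4.9211*p^3 + 26.3847*p^2 - 3.6218*p - 2.616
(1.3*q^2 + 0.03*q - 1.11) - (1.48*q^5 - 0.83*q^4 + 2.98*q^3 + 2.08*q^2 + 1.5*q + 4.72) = -1.48*q^5 + 0.83*q^4 - 2.98*q^3 - 0.78*q^2 - 1.47*q - 5.83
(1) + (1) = 2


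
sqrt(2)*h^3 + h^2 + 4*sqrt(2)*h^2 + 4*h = h*(h + 4)*(sqrt(2)*h + 1)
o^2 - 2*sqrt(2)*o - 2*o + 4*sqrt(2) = (o - 2)*(o - 2*sqrt(2))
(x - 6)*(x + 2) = x^2 - 4*x - 12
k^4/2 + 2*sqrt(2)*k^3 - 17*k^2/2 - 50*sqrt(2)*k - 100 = (k/2 + sqrt(2))*(k - 5)*(k + 5)*(k + 2*sqrt(2))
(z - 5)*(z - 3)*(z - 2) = z^3 - 10*z^2 + 31*z - 30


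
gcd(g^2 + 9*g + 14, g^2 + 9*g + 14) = g^2 + 9*g + 14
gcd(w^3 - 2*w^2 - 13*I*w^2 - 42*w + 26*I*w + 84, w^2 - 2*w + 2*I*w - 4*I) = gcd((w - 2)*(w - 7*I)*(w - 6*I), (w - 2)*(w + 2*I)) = w - 2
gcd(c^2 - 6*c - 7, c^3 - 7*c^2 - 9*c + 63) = c - 7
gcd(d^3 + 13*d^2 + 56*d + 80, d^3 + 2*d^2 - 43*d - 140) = d^2 + 9*d + 20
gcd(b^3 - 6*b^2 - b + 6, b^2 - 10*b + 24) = b - 6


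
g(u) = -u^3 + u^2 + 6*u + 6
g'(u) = -3*u^2 + 2*u + 6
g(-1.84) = 4.58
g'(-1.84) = -7.84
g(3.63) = -6.88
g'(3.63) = -26.27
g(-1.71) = 3.66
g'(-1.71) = -6.19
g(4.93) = -59.94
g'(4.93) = -57.05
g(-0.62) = 2.90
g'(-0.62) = 3.61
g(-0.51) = 3.33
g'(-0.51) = 4.20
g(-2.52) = 13.23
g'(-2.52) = -18.09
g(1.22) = 12.99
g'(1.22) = 3.97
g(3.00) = 6.00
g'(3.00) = -15.00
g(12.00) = -1506.00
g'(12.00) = -402.00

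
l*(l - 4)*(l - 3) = l^3 - 7*l^2 + 12*l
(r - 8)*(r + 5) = r^2 - 3*r - 40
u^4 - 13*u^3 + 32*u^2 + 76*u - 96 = (u - 8)*(u - 6)*(u - 1)*(u + 2)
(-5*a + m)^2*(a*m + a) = 25*a^3*m + 25*a^3 - 10*a^2*m^2 - 10*a^2*m + a*m^3 + a*m^2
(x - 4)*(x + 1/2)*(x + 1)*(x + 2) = x^4 - x^3/2 - 21*x^2/2 - 13*x - 4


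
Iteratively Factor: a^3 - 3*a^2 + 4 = (a - 2)*(a^2 - a - 2) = (a - 2)*(a + 1)*(a - 2)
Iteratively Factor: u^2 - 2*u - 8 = (u - 4)*(u + 2)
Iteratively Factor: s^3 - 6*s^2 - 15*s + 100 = (s - 5)*(s^2 - s - 20) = (s - 5)^2*(s + 4)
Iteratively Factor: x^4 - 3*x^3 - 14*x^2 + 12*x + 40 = (x + 2)*(x^3 - 5*x^2 - 4*x + 20) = (x - 2)*(x + 2)*(x^2 - 3*x - 10) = (x - 2)*(x + 2)^2*(x - 5)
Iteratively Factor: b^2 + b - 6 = (b + 3)*(b - 2)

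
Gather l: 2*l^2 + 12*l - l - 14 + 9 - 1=2*l^2 + 11*l - 6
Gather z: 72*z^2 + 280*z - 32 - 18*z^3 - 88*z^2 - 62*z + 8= -18*z^3 - 16*z^2 + 218*z - 24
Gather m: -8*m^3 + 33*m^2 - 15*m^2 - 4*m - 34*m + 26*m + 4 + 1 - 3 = -8*m^3 + 18*m^2 - 12*m + 2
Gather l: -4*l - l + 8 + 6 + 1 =15 - 5*l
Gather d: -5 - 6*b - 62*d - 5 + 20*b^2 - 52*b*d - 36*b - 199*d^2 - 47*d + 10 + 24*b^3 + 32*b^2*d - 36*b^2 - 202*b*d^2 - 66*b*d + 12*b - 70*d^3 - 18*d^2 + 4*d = 24*b^3 - 16*b^2 - 30*b - 70*d^3 + d^2*(-202*b - 217) + d*(32*b^2 - 118*b - 105)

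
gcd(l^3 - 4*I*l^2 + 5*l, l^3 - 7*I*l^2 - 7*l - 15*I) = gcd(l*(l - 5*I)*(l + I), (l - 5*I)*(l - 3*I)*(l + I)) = l^2 - 4*I*l + 5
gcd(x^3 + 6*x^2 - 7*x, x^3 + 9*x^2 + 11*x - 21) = x^2 + 6*x - 7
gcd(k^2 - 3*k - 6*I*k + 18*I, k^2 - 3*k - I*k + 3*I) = k - 3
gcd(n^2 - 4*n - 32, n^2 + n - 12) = n + 4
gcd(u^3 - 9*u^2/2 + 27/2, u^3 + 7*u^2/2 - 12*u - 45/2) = u^2 - 3*u/2 - 9/2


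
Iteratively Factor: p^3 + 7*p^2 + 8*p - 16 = (p + 4)*(p^2 + 3*p - 4) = (p - 1)*(p + 4)*(p + 4)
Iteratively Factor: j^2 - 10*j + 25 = (j - 5)*(j - 5)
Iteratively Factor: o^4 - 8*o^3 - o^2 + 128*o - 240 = (o - 4)*(o^3 - 4*o^2 - 17*o + 60) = (o - 4)*(o + 4)*(o^2 - 8*o + 15) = (o - 5)*(o - 4)*(o + 4)*(o - 3)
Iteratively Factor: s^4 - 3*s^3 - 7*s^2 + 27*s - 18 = (s - 2)*(s^3 - s^2 - 9*s + 9) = (s - 3)*(s - 2)*(s^2 + 2*s - 3) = (s - 3)*(s - 2)*(s - 1)*(s + 3)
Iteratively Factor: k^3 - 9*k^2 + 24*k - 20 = (k - 2)*(k^2 - 7*k + 10) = (k - 5)*(k - 2)*(k - 2)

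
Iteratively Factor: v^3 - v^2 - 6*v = (v - 3)*(v^2 + 2*v) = (v - 3)*(v + 2)*(v)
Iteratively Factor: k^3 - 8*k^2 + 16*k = (k)*(k^2 - 8*k + 16) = k*(k - 4)*(k - 4)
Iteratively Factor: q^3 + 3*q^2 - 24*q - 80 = (q + 4)*(q^2 - q - 20) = (q + 4)^2*(q - 5)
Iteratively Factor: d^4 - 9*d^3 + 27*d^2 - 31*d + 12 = (d - 4)*(d^3 - 5*d^2 + 7*d - 3) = (d - 4)*(d - 1)*(d^2 - 4*d + 3) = (d - 4)*(d - 1)^2*(d - 3)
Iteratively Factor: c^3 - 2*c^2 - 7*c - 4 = (c - 4)*(c^2 + 2*c + 1) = (c - 4)*(c + 1)*(c + 1)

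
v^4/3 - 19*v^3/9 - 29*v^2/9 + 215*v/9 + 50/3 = (v/3 + 1)*(v - 5)^2*(v + 2/3)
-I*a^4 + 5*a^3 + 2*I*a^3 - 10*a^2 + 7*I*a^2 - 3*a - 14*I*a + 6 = (a - 2)*(a + I)*(a + 3*I)*(-I*a + 1)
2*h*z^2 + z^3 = z^2*(2*h + z)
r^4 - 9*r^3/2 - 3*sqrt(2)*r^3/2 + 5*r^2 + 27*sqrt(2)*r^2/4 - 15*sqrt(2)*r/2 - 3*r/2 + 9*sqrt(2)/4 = (r - 3)*(r - 1)*(r - 1/2)*(r - 3*sqrt(2)/2)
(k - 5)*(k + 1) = k^2 - 4*k - 5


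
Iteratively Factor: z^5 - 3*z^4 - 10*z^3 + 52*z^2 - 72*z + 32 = (z - 2)*(z^4 - z^3 - 12*z^2 + 28*z - 16) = (z - 2)^2*(z^3 + z^2 - 10*z + 8) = (z - 2)^2*(z - 1)*(z^2 + 2*z - 8) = (z - 2)^3*(z - 1)*(z + 4)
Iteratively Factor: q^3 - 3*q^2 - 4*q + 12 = (q - 2)*(q^2 - q - 6) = (q - 2)*(q + 2)*(q - 3)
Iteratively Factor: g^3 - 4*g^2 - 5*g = (g)*(g^2 - 4*g - 5) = g*(g + 1)*(g - 5)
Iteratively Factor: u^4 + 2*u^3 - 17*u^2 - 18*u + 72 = (u + 3)*(u^3 - u^2 - 14*u + 24) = (u - 3)*(u + 3)*(u^2 + 2*u - 8) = (u - 3)*(u + 3)*(u + 4)*(u - 2)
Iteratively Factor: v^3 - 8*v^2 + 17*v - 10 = (v - 5)*(v^2 - 3*v + 2) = (v - 5)*(v - 2)*(v - 1)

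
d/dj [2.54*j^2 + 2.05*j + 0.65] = 5.08*j + 2.05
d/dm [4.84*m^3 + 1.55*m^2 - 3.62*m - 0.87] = 14.52*m^2 + 3.1*m - 3.62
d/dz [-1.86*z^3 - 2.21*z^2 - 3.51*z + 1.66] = -5.58*z^2 - 4.42*z - 3.51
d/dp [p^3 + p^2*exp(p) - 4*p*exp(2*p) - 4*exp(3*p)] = p^2*exp(p) + 3*p^2 - 8*p*exp(2*p) + 2*p*exp(p) - 12*exp(3*p) - 4*exp(2*p)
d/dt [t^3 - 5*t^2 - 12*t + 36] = 3*t^2 - 10*t - 12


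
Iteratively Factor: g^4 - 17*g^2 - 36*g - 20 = (g - 5)*(g^3 + 5*g^2 + 8*g + 4) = (g - 5)*(g + 2)*(g^2 + 3*g + 2) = (g - 5)*(g + 2)^2*(g + 1)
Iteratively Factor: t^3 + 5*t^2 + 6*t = (t)*(t^2 + 5*t + 6) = t*(t + 3)*(t + 2)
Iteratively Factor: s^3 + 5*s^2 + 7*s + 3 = (s + 1)*(s^2 + 4*s + 3) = (s + 1)*(s + 3)*(s + 1)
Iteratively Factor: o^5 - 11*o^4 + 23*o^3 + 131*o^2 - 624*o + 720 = (o + 4)*(o^4 - 15*o^3 + 83*o^2 - 201*o + 180) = (o - 5)*(o + 4)*(o^3 - 10*o^2 + 33*o - 36) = (o - 5)*(o - 4)*(o + 4)*(o^2 - 6*o + 9) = (o - 5)*(o - 4)*(o - 3)*(o + 4)*(o - 3)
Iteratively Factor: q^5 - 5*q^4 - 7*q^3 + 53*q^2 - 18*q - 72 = (q - 2)*(q^4 - 3*q^3 - 13*q^2 + 27*q + 36) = (q - 2)*(q + 1)*(q^3 - 4*q^2 - 9*q + 36) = (q - 3)*(q - 2)*(q + 1)*(q^2 - q - 12) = (q - 3)*(q - 2)*(q + 1)*(q + 3)*(q - 4)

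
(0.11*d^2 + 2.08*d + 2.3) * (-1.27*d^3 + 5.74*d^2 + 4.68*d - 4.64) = -0.1397*d^5 - 2.0102*d^4 + 9.533*d^3 + 22.426*d^2 + 1.1128*d - 10.672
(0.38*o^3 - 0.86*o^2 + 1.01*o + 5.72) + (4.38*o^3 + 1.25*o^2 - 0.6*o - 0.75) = 4.76*o^3 + 0.39*o^2 + 0.41*o + 4.97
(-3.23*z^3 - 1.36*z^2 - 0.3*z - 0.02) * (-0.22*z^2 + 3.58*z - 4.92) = 0.7106*z^5 - 11.2642*z^4 + 11.0888*z^3 + 5.6216*z^2 + 1.4044*z + 0.0984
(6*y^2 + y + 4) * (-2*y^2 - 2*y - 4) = -12*y^4 - 14*y^3 - 34*y^2 - 12*y - 16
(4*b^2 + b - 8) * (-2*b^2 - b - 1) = -8*b^4 - 6*b^3 + 11*b^2 + 7*b + 8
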